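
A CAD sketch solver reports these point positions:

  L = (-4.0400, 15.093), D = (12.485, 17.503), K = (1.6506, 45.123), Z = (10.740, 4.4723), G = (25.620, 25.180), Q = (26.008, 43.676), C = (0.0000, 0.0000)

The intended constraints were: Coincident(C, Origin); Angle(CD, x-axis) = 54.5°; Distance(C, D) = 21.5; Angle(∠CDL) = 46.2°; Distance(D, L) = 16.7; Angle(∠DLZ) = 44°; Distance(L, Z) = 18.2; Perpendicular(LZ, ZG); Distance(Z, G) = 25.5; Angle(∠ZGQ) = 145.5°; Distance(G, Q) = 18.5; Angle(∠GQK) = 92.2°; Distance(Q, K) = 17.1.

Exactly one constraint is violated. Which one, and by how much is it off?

Distance(Q, K) = 17.1 — off by 7.30.

C = (0.00, 0.00) ✓; CD at 54.50° ✓; |CD| = 21.50 ✓; ∠CDL = 46.20° ✓; |DL| = 16.70 ✓; ∠DLZ = 44.00° ✓; |LZ| = 18.20 ✓; ∠(LZ, ZG) = 90.00° ✓; |ZG| = 25.50 ✓; ∠ZGQ = 145.5° ✓; |GQ| = 18.50 ✓; ∠GQK = 92.20° ✓; |QK| = 24.40 ✗.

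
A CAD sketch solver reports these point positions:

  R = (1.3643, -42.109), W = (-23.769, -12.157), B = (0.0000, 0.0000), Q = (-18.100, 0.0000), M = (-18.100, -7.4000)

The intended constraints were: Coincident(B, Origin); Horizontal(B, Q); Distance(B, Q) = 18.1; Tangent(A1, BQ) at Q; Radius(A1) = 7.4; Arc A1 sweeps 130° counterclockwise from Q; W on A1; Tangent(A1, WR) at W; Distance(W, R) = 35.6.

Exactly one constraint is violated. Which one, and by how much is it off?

Distance(W, R) = 35.6 — off by 3.50.

B = (0.00, 0.00) ✓; B.y = 0.00, Q.y = 0.00 ✓; |BQ| = 18.10 ✓; ∠(MQ, QB) = 90.00° ✓; |MQ| = 7.400 ✓; bearing(M→W) − bearing(M→Q) = 130.0° ✓; |MW| = 7.400 ✓; ∠(MW, WR) = 90.00° ✓; |WR| = 39.10 ✗.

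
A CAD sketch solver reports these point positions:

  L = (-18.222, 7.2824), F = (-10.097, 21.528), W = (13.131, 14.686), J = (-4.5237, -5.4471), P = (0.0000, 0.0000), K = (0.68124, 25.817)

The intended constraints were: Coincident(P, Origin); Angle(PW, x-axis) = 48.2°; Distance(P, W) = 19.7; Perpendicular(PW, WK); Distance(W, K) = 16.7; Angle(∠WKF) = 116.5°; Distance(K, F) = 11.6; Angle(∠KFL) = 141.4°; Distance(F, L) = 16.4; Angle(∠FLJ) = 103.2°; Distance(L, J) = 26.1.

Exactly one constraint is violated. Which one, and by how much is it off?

Distance(L, J) = 26.1 — off by 7.40.

P = (0.00, 0.00) ✓; PW at 48.20° ✓; |PW| = 19.70 ✓; ∠(PW, WK) = 90.00° ✓; |WK| = 16.70 ✓; ∠WKF = 116.5° ✓; |KF| = 11.60 ✓; ∠KFL = 141.4° ✓; |FL| = 16.40 ✓; ∠FLJ = 103.2° ✓; |LJ| = 18.70 ✗.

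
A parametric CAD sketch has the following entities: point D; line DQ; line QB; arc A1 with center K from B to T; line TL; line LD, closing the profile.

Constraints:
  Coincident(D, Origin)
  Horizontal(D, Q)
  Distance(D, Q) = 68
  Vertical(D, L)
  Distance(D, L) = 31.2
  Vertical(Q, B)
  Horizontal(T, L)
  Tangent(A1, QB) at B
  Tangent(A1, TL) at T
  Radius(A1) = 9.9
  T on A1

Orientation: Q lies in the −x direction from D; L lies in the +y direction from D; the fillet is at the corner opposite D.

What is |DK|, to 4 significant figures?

61.88

D is at the origin; DQ is horizontal with |DQ| = 68.0 and Q on the −x side, so Q = (-68.00, 0.000). D and L share the same x with |DL| = 31.2 and L on the +y side, so L = (0.000, 31.20). The virtual corner opposite D is at (-68.00, 31.20). Tangency of A1 to QB means the radius KB is perpendicular to QB and A1 meets TL tangentially, so KT is at right angles to TL, with radius 9.9, so the center K sits 9.9 in from both sides at K = (-58.10, 21.30). Then |DK| = |K − D| = 61.88.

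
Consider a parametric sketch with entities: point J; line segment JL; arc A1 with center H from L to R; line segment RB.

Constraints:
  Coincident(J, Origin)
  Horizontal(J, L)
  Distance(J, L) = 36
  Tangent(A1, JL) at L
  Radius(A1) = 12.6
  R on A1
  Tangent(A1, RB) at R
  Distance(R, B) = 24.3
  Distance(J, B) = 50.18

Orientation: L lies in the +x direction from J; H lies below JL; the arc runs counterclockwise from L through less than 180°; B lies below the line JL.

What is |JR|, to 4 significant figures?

28.92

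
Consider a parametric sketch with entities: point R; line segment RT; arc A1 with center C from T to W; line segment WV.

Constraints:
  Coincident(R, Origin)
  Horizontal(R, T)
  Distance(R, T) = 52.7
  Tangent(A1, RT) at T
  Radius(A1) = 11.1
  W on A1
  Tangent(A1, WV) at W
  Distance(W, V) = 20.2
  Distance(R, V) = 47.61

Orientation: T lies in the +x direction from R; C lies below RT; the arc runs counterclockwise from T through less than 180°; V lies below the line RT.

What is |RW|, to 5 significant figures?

42.758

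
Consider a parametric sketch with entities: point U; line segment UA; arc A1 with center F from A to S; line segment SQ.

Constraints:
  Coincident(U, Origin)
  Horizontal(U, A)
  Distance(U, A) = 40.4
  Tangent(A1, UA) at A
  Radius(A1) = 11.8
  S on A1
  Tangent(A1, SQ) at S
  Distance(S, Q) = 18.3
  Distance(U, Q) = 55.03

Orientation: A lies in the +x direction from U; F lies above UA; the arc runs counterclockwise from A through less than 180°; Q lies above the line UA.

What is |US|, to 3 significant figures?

53.8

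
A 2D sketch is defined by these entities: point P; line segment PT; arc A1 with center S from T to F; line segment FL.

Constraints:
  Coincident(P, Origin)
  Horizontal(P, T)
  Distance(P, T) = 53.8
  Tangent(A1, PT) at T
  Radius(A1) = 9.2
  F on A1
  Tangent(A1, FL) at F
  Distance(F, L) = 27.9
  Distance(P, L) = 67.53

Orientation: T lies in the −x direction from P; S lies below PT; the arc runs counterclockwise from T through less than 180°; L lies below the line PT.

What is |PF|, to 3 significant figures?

63.7

Checks: |SF| = 9.200 ✓; ∠(SF, FL) = 90.00° ✓; |FL| = 27.90 ✓; |PL| = 67.53 ✓.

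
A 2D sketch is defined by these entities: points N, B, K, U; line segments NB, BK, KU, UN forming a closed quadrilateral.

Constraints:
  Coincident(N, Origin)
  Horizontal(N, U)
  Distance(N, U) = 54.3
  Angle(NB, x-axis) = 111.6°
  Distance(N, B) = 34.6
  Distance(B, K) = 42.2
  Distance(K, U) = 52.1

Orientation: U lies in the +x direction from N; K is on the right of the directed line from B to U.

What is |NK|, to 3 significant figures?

7.60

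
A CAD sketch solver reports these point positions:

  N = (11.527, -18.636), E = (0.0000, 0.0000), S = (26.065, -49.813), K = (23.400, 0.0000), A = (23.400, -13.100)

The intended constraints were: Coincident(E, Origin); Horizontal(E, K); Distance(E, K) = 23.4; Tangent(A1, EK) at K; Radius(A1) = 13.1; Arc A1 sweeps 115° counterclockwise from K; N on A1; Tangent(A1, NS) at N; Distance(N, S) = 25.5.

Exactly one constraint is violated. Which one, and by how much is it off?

Distance(N, S) = 25.5 — off by 8.90.

E = (0.00, 0.00) ✓; E.y = 0.00, K.y = 0.00 ✓; |EK| = 23.40 ✓; ∠(AK, KE) = 90.00° ✓; |AK| = 13.10 ✓; bearing(A→N) − bearing(A→K) = 115.0° ✓; |AN| = 13.10 ✓; ∠(AN, NS) = 90.00° ✓; |NS| = 34.40 ✗.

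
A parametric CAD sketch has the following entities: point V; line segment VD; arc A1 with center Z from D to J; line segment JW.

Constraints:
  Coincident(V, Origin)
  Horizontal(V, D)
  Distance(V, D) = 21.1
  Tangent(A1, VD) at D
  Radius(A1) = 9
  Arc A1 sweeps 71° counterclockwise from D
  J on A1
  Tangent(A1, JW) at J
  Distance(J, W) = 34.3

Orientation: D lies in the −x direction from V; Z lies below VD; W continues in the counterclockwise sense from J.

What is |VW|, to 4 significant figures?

56.08

V is at the origin; V and D share the same y with |VD| = 21.1 and D on the −x side, so D = (-21.10, 0.000). The tangent condition forces ZD to be normal to VD, so Z = D + (0, -9) = (-21.10, -9.000). On A1, D sits at bearing 90° from Z; a 71° counterclockwise sweep puts J at bearing 161°, so J = Z + 9.0·(cos 161°, sin 161°) = (-29.61, -6.070). Since A1 is tangent to JW there, ZJ ⟂ JW, so JW runs along (−sin 161°, cos 161°); with |JW| = 34.3, W = (-40.78, -38.50). Then |VW| = |W − V| = 56.08.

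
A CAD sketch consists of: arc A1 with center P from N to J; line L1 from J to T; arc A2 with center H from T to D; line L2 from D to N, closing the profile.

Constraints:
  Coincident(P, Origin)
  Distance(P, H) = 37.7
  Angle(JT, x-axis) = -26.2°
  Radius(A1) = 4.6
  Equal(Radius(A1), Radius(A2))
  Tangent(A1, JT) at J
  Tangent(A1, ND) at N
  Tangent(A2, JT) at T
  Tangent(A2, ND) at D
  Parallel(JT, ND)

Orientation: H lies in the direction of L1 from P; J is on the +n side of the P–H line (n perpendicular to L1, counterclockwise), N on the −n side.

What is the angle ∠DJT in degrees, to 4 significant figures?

13.71°

The slot axis is L1's direction at -26.2°, so u = (cos -26.2°, sin -26.2°) = (0.8973, -0.4415) and n = (−sin -26.2°, cos -26.2°) = (0.4415, 0.8973). P is at the origin and H lies 37.7 along u from P, so H = 37.7·u = (33.83, -16.64). Tangency of A1 to both parallel lines with radius 4.6 puts J and N at P ± 4.6·n: J = (2.031, 4.127), N = (-2.031, -4.127). Equal radii place T and D the same way about H: T = H + 4.6·n = (35.86, -12.52), D = H − 4.6·n = (31.80, -20.77). Then cos ∠DJT = JD·JT / (|JD||JT|), giving 13.71°.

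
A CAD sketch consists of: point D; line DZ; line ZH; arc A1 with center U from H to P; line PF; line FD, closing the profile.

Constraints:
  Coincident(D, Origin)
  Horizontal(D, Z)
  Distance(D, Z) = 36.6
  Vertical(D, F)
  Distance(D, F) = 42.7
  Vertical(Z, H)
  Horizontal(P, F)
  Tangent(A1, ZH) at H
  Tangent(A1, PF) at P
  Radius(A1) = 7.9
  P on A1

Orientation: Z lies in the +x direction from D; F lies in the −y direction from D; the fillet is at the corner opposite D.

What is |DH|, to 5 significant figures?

50.503

The virtual corner opposite D is at (36.600, -42.700). A1 meets ZH tangentially, so UH is at right angles to ZH and the tangent condition forces UP to be normal to PF, with radius 7.9, so the center U sits 7.9 in from both sides at U = (28.700, -34.800). That places the tangent points at H = (36.600, -34.800) on ZH and P = (28.700, -42.700) on PF. Then |DH| = |H − D| = 50.503.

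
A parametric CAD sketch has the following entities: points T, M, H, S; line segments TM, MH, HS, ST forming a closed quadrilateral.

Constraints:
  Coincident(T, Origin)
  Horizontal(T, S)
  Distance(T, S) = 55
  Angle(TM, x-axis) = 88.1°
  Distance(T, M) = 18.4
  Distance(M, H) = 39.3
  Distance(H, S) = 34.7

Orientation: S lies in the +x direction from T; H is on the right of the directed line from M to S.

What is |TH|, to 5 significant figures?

26.958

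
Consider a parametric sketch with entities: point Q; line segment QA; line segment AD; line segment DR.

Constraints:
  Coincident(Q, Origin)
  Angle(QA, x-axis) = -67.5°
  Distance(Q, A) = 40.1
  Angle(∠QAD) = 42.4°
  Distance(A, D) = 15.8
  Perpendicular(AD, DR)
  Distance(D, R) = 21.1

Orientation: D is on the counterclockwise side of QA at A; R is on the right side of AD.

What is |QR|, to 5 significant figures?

50.082

∠QAD = 42.4°, so AD runs at -67.5° + (180° − 42.4°) = 70.100° from the x-axis; with |AD| = 15.8, D = A + 15.8·(cos 70.100°, sin 70.100°) = (20.724, -22.191). The perpendicularity gives DR at right angles to AD; with |DR| = 21.1 on the right of AD, R = D + 21.1·(0.94029, -0.34038) = (40.564, -29.373). Then |QR| = |R − Q| = 50.082.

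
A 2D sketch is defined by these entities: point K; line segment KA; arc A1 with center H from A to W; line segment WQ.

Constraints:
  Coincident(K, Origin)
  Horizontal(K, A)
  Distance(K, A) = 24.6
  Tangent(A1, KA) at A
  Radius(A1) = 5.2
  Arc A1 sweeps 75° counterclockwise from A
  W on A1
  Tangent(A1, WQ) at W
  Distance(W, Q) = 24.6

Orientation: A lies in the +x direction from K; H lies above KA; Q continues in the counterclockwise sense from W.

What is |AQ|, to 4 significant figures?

29.87

K is at the origin; KA is horizontal with |KA| = 24.6 and A on the +x side, so A = (24.60, 0.000). Tangency of A1 to KA means the radius HA is perpendicular to KA, so H = A + (0, 5.2) = (24.60, 5.200). On A1, A sits at bearing -90° from H; a 75° counterclockwise sweep puts W at bearing -15°, so W = H + 5.2·(cos -15°, sin -15°) = (29.62, 3.854). A1 meets WQ tangentially, so HW is at right angles to WQ, so WQ runs along (−sin -15°, cos -15°); with |WQ| = 24.6, Q = (35.99, 27.62). Then |AQ| = |Q − A| = 29.87.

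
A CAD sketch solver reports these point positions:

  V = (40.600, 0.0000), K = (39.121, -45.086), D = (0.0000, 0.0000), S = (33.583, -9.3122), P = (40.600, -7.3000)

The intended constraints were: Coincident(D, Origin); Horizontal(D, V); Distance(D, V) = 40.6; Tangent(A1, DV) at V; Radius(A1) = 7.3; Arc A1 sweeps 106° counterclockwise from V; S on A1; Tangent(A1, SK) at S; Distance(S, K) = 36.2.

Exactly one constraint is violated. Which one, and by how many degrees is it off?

Tangent(A1, SK) at S — off by 7.20°.

D = (0.00, 0.00) ✓; D.y = 0.00, V.y = 0.00 ✓; |DV| = 40.60 ✓; ∠(PV, VD) = 90.00° ✓; |PV| = 7.300 ✓; bearing(P→S) − bearing(P→V) = 106.0° ✓; |PS| = 7.300 ✓; ∠(PS, SK) = 97.20° ✗; |SK| = 36.20 ✓.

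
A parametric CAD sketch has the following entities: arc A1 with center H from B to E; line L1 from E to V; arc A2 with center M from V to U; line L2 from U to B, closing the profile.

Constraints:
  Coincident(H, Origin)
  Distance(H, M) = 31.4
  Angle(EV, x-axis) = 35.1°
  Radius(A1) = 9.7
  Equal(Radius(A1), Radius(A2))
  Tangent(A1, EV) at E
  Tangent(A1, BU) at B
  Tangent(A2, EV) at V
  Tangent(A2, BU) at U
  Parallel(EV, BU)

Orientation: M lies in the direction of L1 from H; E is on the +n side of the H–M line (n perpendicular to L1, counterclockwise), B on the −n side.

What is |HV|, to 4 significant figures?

32.86

The slot axis is L1's direction at 35.1°, so u = (cos 35.1°, sin 35.1°) = (0.8181, 0.5750) and n = (−sin 35.1°, cos 35.1°) = (-0.5750, 0.8181). H is at the origin and M lies 31.4 along u from H, so M = 31.4·u = (25.69, 18.06). Tangency of A1 to both parallel lines with radius 9.7 puts E and B at H ± 9.7·n: E = (-5.578, 7.936), B = (5.578, -7.936). Equal radii place V and U the same way about M: V = M + 9.7·n = (20.11, 25.99), U = M − 9.7·n = (31.27, 10.12). Then |HV| = |V − H| = 32.86.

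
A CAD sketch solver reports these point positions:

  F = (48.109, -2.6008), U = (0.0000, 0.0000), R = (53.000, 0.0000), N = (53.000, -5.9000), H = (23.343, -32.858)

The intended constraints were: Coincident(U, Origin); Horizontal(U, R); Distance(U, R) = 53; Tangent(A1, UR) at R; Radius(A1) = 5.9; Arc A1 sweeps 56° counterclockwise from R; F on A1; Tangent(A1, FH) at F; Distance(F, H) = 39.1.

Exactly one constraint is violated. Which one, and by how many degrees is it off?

Tangent(A1, FH) at F — off by 5.30°.

U = (0.00, 0.00) ✓; U.y = 0.00, R.y = 0.00 ✓; |UR| = 53.00 ✓; ∠(NR, RU) = 90.00° ✓; |NR| = 5.900 ✓; bearing(N→F) − bearing(N→R) = 56.00° ✓; |NF| = 5.900 ✓; ∠(NF, FH) = 95.30° ✗; |FH| = 39.10 ✓.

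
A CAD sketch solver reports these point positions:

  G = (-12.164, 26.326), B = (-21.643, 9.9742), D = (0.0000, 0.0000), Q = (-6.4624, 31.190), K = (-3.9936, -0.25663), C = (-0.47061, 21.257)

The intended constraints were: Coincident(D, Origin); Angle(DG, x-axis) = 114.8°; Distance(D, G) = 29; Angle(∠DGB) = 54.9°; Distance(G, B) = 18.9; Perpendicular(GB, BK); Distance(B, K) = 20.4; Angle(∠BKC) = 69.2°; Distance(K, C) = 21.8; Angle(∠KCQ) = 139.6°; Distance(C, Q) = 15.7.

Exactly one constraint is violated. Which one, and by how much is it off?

Distance(C, Q) = 15.7 — off by 4.10.

D = (0.00, 0.00) ✓; DG at 114.8° ✓; |DG| = 29.00 ✓; ∠DGB = 54.90° ✓; |GB| = 18.90 ✓; ∠(GB, BK) = 90.00° ✓; |BK| = 20.40 ✓; ∠BKC = 69.20° ✓; |KC| = 21.80 ✓; ∠KCQ = 139.6° ✓; |CQ| = 11.60 ✗.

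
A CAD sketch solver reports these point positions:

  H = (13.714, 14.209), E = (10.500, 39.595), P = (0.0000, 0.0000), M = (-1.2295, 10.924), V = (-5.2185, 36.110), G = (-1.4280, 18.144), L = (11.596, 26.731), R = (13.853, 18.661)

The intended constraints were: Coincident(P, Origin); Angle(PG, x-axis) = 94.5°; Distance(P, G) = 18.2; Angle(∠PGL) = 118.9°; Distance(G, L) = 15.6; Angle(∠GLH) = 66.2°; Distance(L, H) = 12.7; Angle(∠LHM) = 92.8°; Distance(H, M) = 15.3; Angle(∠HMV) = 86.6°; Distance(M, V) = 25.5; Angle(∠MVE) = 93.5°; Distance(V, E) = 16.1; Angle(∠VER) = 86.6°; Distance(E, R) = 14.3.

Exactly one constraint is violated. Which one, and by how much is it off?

Distance(E, R) = 14.3 — off by 6.90.

P = (0.00, 0.00) ✓; PG at 94.50° ✓; |PG| = 18.20 ✓; ∠PGL = 118.9° ✓; |GL| = 15.60 ✓; ∠GLH = 66.20° ✓; |LH| = 12.70 ✓; ∠LHM = 92.80° ✓; |HM| = 15.30 ✓; ∠HMV = 86.60° ✓; |MV| = 25.50 ✓; ∠MVE = 93.50° ✓; |VE| = 16.10 ✓; ∠VER = 86.60° ✓; |ER| = 21.20 ✗.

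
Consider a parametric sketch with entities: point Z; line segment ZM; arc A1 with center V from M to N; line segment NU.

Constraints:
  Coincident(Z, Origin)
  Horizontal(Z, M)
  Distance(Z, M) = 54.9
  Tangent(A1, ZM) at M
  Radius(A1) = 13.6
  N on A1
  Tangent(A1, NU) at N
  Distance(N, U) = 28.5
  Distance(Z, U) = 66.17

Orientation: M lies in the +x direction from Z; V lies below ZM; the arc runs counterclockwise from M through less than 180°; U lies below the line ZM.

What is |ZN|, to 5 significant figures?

45.068

Checks: |VN| = 13.60 ✓; ∠(VN, NU) = 90.00° ✓; |NU| = 28.50 ✓; |ZU| = 66.17 ✓.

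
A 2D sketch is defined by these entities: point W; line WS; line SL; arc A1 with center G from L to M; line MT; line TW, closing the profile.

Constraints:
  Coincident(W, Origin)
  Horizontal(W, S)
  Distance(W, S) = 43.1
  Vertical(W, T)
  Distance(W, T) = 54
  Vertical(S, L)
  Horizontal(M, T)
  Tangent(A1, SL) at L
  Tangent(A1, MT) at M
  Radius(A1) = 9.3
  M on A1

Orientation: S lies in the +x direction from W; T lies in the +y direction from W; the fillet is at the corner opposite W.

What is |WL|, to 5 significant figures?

62.094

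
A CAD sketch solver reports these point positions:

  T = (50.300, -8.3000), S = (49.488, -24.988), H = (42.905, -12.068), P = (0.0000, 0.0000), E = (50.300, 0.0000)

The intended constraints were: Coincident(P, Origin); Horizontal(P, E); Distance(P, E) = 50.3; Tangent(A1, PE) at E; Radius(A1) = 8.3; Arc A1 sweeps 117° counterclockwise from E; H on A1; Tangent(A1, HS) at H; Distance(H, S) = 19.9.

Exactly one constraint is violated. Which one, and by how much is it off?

Distance(H, S) = 19.9 — off by 5.40.

P = (0.00, 0.00) ✓; P.y = 0.00, E.y = 0.00 ✓; |PE| = 50.30 ✓; ∠(TE, EP) = 90.00° ✓; |TE| = 8.300 ✓; bearing(T→H) − bearing(T→E) = 117.0° ✓; |TH| = 8.300 ✓; ∠(TH, HS) = 90.00° ✓; |HS| = 14.50 ✗.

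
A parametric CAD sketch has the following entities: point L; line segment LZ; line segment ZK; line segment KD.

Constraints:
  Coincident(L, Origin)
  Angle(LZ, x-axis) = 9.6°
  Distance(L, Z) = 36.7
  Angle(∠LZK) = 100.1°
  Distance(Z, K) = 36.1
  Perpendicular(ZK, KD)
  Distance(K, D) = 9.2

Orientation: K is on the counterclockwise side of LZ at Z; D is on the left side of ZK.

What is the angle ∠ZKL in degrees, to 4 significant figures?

40.35°

L is at the origin; LZ runs at 9.6° with length 36.7, so Z = 36.7·(cos 9.6°, sin 9.6°) = (36.19, 6.120). ∠LZK = 100.1°, so ZK runs at 9.6° + (180° − 100.1°) = 89.50° from the x-axis; with |ZK| = 36.1, K = Z + 36.1·(cos 89.50°, sin 89.50°) = (36.50, 42.22). Then cos ∠ZKL = KZ·KL / (|KZ||KL|), giving 40.35°.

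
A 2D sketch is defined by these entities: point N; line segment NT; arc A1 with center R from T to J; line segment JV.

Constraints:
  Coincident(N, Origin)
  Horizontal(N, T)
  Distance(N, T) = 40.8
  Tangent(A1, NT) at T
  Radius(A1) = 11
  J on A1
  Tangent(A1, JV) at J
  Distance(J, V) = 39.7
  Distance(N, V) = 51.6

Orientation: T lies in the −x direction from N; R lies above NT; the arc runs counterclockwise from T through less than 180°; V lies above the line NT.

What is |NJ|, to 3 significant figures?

31.3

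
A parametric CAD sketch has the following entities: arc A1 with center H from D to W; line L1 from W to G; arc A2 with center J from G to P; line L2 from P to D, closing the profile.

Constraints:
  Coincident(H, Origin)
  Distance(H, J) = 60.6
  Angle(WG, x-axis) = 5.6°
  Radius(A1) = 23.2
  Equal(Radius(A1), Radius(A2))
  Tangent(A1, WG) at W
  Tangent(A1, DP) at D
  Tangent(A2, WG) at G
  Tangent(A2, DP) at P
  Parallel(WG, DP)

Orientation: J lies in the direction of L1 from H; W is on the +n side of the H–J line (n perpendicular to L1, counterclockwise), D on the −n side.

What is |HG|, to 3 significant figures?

64.9

The slot axis is L1's direction at 5.6°, so u = (cos 5.6°, sin 5.6°) = (0.995, 0.0976) and n = (−sin 5.6°, cos 5.6°) = (-0.0976, 0.995). H is at the origin and J lies 60.6 along u from H, so J = 60.6·u = (60.3, 5.91). Tangency of A1 to both parallel lines with radius 23.2 puts W and D at H ± 23.2·n: W = (-2.26, 23.1), D = (2.26, -23.1). Equal radii place G and P the same way about J: G = J + 23.2·n = (58.0, 29.0), P = J − 23.2·n = (62.6, -17.2). Then |HG| = |G − H| = 64.9.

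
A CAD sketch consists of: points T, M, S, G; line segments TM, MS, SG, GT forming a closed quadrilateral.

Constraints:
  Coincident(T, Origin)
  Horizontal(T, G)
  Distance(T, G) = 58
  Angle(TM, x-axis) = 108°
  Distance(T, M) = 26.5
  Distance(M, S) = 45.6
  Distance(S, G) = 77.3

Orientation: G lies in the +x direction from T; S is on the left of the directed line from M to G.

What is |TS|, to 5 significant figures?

66.125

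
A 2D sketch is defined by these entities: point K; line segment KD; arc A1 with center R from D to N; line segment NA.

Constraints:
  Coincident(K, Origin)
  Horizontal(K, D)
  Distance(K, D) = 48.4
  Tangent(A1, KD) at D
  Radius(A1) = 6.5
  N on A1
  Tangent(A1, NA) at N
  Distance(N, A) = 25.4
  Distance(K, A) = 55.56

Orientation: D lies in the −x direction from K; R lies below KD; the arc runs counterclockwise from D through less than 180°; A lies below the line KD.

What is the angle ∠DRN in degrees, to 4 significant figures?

111.7°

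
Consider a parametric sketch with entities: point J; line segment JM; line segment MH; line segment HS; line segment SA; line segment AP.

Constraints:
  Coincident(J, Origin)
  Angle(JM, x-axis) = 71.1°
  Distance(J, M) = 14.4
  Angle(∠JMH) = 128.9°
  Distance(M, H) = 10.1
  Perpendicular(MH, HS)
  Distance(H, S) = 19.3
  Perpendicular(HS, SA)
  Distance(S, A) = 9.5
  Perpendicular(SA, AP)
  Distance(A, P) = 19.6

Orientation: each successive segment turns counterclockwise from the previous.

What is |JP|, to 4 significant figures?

15.01

HS is perpendicular to SA, so SA runs at -57.80°; with |SA| = 9.5, A = (-11.99, 3.847). The perpendicularity gives AP at right angles to SA, so AP runs at 32.20°; with |AP| = 19.6, P = (4.599, 14.29). Then |JP| = |P − J| = 15.01.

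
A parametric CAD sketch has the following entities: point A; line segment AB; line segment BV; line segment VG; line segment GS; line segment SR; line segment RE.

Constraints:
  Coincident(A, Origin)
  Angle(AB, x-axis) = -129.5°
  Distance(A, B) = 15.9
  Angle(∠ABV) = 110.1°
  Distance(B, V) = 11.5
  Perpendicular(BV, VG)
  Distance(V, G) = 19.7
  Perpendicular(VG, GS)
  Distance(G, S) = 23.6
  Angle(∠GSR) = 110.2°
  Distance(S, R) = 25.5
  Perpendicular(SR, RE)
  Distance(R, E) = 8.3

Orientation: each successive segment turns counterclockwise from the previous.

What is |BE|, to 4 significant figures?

14.91

∠GSR = 110.2° gives SR at -169.8° from the x-axis; with |SR| = 25.5, R = (-24.34, 3.621). The perpendicularity gives RE at right angles to SR, so RE runs at -79.80°; with |RE| = 8.3, E = (-22.87, -4.548). Then |BE| = |E − B| = 14.91.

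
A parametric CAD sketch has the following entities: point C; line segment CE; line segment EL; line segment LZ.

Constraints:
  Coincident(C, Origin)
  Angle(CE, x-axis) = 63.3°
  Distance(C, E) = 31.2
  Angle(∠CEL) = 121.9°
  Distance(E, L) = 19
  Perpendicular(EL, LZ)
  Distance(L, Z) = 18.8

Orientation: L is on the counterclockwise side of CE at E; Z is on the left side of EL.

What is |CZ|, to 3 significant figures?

36.3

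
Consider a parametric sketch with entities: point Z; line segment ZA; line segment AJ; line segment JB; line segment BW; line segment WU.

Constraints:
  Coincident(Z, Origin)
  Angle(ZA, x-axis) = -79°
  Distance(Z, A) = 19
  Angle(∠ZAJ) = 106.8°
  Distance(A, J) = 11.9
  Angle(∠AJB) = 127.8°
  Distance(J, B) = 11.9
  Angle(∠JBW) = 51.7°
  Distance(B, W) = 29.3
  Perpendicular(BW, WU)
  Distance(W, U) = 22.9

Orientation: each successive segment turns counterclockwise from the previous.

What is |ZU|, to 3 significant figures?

32.2

Z is at the origin; ZA runs at -79.0° with length 19.0, so A = (3.63, -18.7). ∠ZAJ = 106.8° gives AJ at -5.80° from the x-axis; with |AJ| = 11.9, J = (15.5, -19.9). ∠AJB = 127.8° gives JB at 46.4° from the x-axis; with |JB| = 11.9, B = (23.7, -11.2). ∠JBW = 51.7° gives BW at 175° from the x-axis; with |BW| = 29.3, W = (-5.50, -8.53). BW is perpendicular to WU, so WU runs at -95.3°; with |WU| = 22.9, U = (-7.62, -31.3). Then |ZU| = |U − Z| = 32.2.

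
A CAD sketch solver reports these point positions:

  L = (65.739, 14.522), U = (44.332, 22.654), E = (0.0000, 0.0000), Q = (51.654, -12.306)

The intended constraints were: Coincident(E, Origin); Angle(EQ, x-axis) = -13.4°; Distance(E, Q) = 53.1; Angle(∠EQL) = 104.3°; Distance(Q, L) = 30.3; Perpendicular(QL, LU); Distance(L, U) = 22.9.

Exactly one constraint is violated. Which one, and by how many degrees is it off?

Perpendicular(QL, LU) — off by 6.90°.

E = (0.00, 0.00) ✓; EQ at -13.40° ✓; |EQ| = 53.10 ✓; ∠EQL = 104.3° ✓; |QL| = 30.30 ✓; ∠(QL, LU) = 96.90° ✗; |LU| = 22.90 ✓.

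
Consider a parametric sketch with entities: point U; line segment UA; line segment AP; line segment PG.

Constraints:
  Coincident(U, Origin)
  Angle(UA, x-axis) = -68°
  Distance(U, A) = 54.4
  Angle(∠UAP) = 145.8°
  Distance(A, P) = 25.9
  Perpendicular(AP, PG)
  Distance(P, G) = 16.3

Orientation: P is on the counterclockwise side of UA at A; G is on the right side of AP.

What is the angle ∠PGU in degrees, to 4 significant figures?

56.53°

U is at the origin; UA runs at -68.0° with length 54.4, so A = 54.4·(cos -68.0°, sin -68.0°) = (20.38, -50.44). ∠UAP = 145.8°, so AP runs at -68.0° + (180° − 145.8°) = -33.80° from the x-axis; with |AP| = 25.9, P = A + 25.9·(cos -33.80°, sin -33.80°) = (41.90, -64.85). The perpendicularity gives PG at right angles to AP; with |PG| = 16.3 on the right of AP, G = P + 16.3·(-0.5563, -0.8310) = (32.83, -78.39). Then cos ∠PGU = GP·GU / (|GP||GU|), giving 56.53°.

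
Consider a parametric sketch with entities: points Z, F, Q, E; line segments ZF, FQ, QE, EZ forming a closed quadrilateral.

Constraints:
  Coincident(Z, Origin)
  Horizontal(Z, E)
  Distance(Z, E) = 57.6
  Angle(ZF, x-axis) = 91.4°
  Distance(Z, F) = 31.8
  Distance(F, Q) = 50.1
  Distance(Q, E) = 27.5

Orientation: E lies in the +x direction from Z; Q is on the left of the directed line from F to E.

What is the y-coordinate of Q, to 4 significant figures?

26.12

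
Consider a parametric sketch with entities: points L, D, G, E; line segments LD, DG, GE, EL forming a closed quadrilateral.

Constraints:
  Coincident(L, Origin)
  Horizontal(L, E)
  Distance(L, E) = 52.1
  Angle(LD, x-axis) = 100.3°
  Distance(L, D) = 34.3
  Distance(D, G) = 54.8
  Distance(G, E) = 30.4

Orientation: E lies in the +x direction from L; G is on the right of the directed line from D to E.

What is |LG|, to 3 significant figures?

26.9

L is at the origin; LE is horizontal with |LE| = 52.1 and E in +x, so E = (52.1, 0). LD runs at 100.3° with |LD| = 34.3, so D = (-6.13, 33.7). G is determined by |DG| = 54.8 and |GE| = 30.4 together: it lies at the intersection of circle(D, 54.8) and circle(E, 30.4). With |DE| = 67.3, the foot of the radical line on DE is 49.1 from D and the perpendicular offset is √(54.8² − 49.1²) = 24.3. Taking the right-of-DE solution: G = (24.1, -11.9).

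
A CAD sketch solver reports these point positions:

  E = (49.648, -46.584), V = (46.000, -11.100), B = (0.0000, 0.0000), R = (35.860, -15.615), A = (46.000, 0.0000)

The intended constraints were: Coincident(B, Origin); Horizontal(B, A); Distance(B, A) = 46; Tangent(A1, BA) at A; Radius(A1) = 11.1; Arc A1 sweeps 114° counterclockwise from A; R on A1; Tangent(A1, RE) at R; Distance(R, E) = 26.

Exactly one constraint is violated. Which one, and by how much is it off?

Distance(R, E) = 26 — off by 7.90.

B = (0.00, 0.00) ✓; B.y = 0.00, A.y = 0.00 ✓; |BA| = 46.00 ✓; ∠(VA, AB) = 90.00° ✓; |VA| = 11.10 ✓; bearing(V→R) − bearing(V→A) = 114.0° ✓; |VR| = 11.10 ✓; ∠(VR, RE) = 90.00° ✓; |RE| = 33.90 ✗.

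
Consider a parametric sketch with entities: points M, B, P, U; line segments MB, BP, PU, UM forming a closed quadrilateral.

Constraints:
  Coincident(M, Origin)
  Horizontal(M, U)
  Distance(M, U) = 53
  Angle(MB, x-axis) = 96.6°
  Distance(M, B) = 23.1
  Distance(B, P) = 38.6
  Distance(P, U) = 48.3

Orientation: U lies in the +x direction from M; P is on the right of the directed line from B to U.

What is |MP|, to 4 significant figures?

16.02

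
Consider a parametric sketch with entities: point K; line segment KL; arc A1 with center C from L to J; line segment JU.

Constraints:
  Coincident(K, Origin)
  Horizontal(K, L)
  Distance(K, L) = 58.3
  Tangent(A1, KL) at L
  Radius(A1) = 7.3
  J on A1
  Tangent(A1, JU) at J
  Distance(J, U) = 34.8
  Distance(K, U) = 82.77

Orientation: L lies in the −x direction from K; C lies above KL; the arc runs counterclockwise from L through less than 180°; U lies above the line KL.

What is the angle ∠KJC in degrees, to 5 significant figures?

132.15°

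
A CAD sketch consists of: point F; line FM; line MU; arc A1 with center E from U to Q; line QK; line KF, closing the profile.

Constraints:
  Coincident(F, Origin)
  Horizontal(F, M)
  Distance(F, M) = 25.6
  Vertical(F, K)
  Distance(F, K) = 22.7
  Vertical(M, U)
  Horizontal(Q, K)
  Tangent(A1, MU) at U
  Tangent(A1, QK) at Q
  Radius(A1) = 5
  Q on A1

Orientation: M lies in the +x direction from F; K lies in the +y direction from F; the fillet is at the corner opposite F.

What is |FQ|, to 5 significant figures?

30.654

F is at the origin; F and M share the same y with |FM| = 25.6 and M on the +x side, so M = (25.600, 0.0000). FK is vertical with |FK| = 22.7 and K on the +y side, so K = (0.0000, 22.700). The virtual corner opposite F is at (25.600, 22.700). A1 meets MU tangentially, so EU is at right angles to MU and A1 meets QK tangentially, so EQ is at right angles to QK, with radius 5.0, so the center E sits 5.0 in from both sides at E = (20.600, 17.700). That places the tangent points at U = (25.600, 17.700) on MU and Q = (20.600, 22.700) on QK. Then |FQ| = |Q − F| = 30.654.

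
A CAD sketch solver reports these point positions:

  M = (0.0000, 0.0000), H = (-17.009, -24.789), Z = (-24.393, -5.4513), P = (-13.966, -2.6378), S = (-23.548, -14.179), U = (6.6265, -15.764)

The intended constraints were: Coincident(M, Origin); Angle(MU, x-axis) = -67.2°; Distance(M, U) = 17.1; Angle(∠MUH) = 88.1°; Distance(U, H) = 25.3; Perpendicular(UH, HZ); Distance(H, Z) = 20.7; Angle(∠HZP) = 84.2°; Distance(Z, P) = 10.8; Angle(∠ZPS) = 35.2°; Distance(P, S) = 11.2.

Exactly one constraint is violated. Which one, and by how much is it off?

Distance(P, S) = 11.2 — off by 3.80.

M = (0.00, 0.00) ✓; MU at -67.20° ✓; |MU| = 17.10 ✓; ∠MUH = 88.10° ✓; |UH| = 25.30 ✓; ∠(UH, HZ) = 90.00° ✓; |HZ| = 20.70 ✓; ∠HZP = 84.20° ✓; |ZP| = 10.80 ✓; ∠ZPS = 35.20° ✓; |PS| = 15.00 ✗.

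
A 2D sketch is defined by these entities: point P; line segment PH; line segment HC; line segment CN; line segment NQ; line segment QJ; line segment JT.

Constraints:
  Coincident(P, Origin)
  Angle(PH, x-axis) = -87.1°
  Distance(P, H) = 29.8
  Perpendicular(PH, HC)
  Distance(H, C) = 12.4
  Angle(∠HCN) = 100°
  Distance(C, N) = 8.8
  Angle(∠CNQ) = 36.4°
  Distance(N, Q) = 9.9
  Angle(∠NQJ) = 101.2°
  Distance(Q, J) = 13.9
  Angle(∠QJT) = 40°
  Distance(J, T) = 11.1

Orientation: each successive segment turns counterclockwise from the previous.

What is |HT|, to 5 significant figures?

15.714

P is at the origin; PH runs at -87.1° with length 29.8, so H = (1.5077, -29.762). The perpendicularity gives HC at right angles to PH, so HC runs at 2.9000°; with |HC| = 12.4, C = (13.892, -29.134). ∠HCN = 100.0° gives CN at 82.900° from the x-axis; with |CN| = 8.8, N = (14.979, -20.402). ∠CNQ = 36.4° gives NQ at -133.50° from the x-axis; with |NQ| = 9.9, Q = (8.1648, -27.583). ∠NQJ = 101.2° gives QJ at -54.700° from the x-axis; with |QJ| = 13.9, J = (16.197, -38.927). ∠QJT = 40.0° gives JT at 85.300° from the x-axis; with |JT| = 11.1, T = (17.107, -27.865). Then |HT| = |T − H| = 15.714.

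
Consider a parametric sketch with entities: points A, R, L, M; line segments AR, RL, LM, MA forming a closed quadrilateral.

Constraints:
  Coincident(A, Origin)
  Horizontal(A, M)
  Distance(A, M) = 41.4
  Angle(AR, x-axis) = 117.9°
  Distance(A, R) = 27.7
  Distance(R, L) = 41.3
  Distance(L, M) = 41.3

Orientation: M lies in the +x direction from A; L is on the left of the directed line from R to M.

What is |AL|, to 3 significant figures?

46.3

Checks: |RL| = 41.30 ✓; |LM| = 41.30 ✓.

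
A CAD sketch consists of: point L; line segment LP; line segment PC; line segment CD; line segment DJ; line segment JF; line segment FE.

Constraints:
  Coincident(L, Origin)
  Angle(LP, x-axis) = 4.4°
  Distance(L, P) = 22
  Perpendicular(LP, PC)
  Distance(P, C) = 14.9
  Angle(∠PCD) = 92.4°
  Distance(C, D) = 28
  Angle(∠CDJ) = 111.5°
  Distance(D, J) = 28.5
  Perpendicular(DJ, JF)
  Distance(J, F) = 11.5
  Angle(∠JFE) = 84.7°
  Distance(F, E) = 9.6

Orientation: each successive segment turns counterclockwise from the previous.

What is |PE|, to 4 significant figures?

26.53

DJ ⟂ JF, so JF runs at -19.50°; with |JF| = 11.5, F = (-5.864, -15.14). ∠JFE = 84.7° gives FE at 75.80° from the x-axis; with |FE| = 9.6, E = (-3.509, -5.831). Then |PE| = |E − P| = 26.53.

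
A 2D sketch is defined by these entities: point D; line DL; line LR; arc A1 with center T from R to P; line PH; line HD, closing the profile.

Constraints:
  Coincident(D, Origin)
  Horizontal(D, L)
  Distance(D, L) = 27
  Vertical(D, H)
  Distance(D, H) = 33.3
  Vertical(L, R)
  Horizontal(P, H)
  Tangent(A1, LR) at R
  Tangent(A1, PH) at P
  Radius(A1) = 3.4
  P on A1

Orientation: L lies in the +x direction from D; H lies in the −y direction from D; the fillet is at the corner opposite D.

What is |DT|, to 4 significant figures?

38.09

D and H share the same x with |DH| = 33.3 and H on the −y side, so H = (0.000, -33.30). The virtual corner opposite D is at (27.00, -33.30). Since A1 is tangent to LR there, TR ⟂ LR and since A1 is tangent to PH there, TP ⟂ PH, with radius 3.4, so the center T sits 3.4 in from both sides at T = (23.60, -29.90). Then |DT| = |T − D| = 38.09.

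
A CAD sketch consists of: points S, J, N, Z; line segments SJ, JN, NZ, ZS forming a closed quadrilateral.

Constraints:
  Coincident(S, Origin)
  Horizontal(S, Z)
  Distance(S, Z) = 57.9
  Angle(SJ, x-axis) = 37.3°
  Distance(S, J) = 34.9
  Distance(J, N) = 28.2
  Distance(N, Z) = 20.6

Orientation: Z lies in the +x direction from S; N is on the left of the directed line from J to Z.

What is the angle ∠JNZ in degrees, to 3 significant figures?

96.7°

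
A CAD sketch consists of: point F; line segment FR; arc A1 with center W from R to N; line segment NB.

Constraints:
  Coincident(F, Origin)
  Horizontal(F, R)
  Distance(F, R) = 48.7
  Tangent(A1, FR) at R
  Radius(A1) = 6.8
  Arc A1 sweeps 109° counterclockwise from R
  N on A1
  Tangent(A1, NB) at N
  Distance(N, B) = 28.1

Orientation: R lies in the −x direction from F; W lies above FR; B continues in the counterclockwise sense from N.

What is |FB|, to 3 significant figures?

62.5

On A1, R sits at bearing -90° from W; a 109° counterclockwise sweep puts N at bearing 19°, so N = W + 6.8·(cos 19°, sin 19°) = (-42.3, 9.01). Since A1 is tangent to NB there, WN ⟂ NB, so NB runs along (−sin 19°, cos 19°); with |NB| = 28.1, B = (-51.4, 35.6). Then |FB| = |B − F| = 62.5.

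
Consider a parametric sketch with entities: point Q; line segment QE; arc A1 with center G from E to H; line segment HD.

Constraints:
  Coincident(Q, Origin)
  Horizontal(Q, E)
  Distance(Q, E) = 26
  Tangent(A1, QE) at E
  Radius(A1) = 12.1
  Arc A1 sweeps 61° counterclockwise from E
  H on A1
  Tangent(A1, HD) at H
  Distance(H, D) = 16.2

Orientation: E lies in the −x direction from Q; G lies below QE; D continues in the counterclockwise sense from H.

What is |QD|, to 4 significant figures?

48.90

Q is at the origin; Q and E share the same y with |QE| = 26.0 and E on the −x side, so E = (-26.00, 0.000). A1 meets QE tangentially, so GE is at right angles to QE, so G = E + (0, -12.1) = (-26.00, -12.10). On A1, E sits at bearing 90° from G; a 61° counterclockwise sweep puts H at bearing 151°, so H = G + 12.1·(cos 151°, sin 151°) = (-36.58, -6.234). A1 meets HD tangentially, so GH is at right angles to HD, so HD runs along (−sin 151°, cos 151°); with |HD| = 16.2, D = (-44.44, -20.40). Then |QD| = |D − Q| = 48.90.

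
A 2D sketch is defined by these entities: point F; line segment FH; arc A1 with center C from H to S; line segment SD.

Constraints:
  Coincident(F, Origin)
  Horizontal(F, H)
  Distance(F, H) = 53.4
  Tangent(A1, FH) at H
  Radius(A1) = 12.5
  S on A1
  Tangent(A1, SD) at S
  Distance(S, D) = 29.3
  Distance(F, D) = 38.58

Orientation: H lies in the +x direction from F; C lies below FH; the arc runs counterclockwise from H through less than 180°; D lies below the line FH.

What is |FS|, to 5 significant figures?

43.653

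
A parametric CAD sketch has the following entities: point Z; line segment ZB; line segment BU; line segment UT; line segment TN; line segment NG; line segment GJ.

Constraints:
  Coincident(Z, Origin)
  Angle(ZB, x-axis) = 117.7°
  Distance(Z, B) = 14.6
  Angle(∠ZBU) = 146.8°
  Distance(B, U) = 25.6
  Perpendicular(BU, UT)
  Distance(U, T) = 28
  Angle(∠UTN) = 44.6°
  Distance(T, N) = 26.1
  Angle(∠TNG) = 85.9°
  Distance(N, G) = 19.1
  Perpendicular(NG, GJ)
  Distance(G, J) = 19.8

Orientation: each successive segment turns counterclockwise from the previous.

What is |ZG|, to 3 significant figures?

35.7

Z is at the origin; ZB runs at 117.7° with length 14.6, so B = (-6.79, 12.9). ∠ZBU = 146.8° gives BU at 151° from the x-axis; with |BU| = 25.6, U = (-29.2, 25.4). BU ⟂ UT, so UT runs at -119°; with |UT| = 28.0, T = (-42.8, 0.911). ∠UTN = 44.6° gives TN at 16.3° from the x-axis; with |TN| = 26.1, N = (-17.7, 8.24). ∠TNG = 85.9° gives NG at 110° from the x-axis; with |NG| = 19.1, G = (-24.4, 26.1). Then |ZG| = |G − Z| = 35.7.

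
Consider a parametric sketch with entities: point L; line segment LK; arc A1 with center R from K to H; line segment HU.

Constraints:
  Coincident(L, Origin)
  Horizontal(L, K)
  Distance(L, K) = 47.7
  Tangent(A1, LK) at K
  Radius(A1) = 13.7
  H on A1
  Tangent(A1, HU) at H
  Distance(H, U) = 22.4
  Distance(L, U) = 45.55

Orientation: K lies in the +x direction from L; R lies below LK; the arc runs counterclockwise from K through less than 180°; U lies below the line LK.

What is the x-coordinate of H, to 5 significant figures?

34.169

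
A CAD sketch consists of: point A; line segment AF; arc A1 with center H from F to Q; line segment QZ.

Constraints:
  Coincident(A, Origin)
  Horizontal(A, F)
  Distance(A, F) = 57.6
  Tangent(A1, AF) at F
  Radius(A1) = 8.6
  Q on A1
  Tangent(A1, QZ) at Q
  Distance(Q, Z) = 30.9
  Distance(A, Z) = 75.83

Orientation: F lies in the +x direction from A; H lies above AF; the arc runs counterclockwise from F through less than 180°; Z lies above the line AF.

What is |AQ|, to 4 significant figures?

66.81

A is at the origin; AF is horizontal with |AF| = 57.6 and F on the +x side, so F = (57.60, 0.000). Tangency of A1 to AF means the radius HF is perpendicular to AF, so H = F + (0, 8.6) = (57.60, 8.600). Since HQ ⟂ QZ (tangency), |HZ| = √(8.6² + 30.9²) = 32.07 regardless of where Q sits on A1. So Z lies on both circle(A, 75.83) and circle(H, 32.07); the above-AF intersection is Z = (64.46, 39.93). Q is the foot of the tangent from Z: Q = (66.19, 9.079).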